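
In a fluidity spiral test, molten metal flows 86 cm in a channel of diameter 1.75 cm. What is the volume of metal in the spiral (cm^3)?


Formula: V = pi * (d/2)^2 * L  (cylinder volume)
Radius = 1.75/2 = 0.875 cm
V = pi * 0.875^2 * 86 = 206.8542 cm^3

206.8542 cm^3


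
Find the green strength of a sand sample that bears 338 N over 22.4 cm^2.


Formula: Compressive Strength = Force / Area
Strength = 338 N / 22.4 cm^2 = 15.0893 N/cm^2

Answer: 15.0893 N/cm^2


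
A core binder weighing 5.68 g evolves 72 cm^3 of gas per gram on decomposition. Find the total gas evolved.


Formula: V_gas = W_binder * gas_evolution_rate
V = 5.68 g * 72 cm^3/g = 408.9600 cm^3

Answer: 408.9600 cm^3


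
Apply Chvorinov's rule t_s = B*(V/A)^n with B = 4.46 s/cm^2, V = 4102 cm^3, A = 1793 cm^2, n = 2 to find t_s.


Formula: t_s = B * (V/A)^n  (Chvorinov's rule, n=2)
Modulus M = V/A = 4102/1793 = 2.287786 cm
M^2 = 2.287786^2 = 5.233965 cm^2
t_s = 4.46 * 5.233965 = 23.3435 s

Final answer: 23.3435 s


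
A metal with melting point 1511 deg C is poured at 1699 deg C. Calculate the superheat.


Formula: Superheat = T_pour - T_melt
Superheat = 1699 - 1511 = 188 deg C


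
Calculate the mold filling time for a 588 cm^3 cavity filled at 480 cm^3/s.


Formula: t_fill = V_mold / Q_flow
t = 588 cm^3 / 480 cm^3/s = 1.2250 s

Answer: 1.2250 s


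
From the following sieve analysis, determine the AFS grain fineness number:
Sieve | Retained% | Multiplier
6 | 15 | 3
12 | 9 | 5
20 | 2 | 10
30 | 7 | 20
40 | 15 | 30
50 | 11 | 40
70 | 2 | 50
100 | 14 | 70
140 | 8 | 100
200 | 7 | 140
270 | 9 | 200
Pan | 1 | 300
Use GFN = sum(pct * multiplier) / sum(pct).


Formula: GFN = sum(pct * multiplier) / sum(pct)
sum(pct * multiplier) = 6100
sum(pct) = 100
GFN = 6100 / 100 = 61.00


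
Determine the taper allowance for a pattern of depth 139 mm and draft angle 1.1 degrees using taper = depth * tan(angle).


Formula: taper = depth * tan(draft_angle)
tan(1.1 deg) = 0.0192010
taper = 139 mm * 0.0192010 = 2.6689 mm

Answer: 2.6689 mm


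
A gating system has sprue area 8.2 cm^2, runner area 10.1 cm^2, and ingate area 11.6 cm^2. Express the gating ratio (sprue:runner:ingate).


Sprue:Runner:Ingate = 1 : 10.1/8.2 : 11.6/8.2 = 1:1.23:1.41

Answer: 1:1.23:1.41


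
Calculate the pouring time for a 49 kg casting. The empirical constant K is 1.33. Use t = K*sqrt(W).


Formula: t = K * sqrt(W)
sqrt(W) = sqrt(49) = 7.00000
t = 1.33 * 7.00000 = 9.3100 s

9.3100 s


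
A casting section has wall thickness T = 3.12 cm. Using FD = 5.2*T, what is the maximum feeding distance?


Formula: FD = 5.2 * T  (riser feeding-distance rule)
FD = 5.2 * 3.12 cm = 16.2240 cm

Final answer: 16.2240 cm


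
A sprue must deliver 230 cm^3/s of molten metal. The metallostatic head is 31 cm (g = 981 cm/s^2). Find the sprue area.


Formula: v = sqrt(2*g*h), A = Q/v
Velocity: v = sqrt(2 * 981 * 31) = sqrt(60822) = 246.6212 cm/s
Sprue area: A = Q / v = 230 / 246.6212 = 0.9326 cm^2


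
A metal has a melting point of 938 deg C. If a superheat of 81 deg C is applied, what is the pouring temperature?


Formula: T_pour = T_melt + Superheat
T_pour = 938 + 81 = 1019 deg C

Final answer: 1019 deg C


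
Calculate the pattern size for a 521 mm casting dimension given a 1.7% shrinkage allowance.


Formula: L_pattern = L_casting * (1 + shrinkage_rate/100)
Shrinkage factor = 1 + 1.7/100 = 1.017
L_pattern = 521 mm * 1.017 = 529.8570 mm

Final answer: 529.8570 mm


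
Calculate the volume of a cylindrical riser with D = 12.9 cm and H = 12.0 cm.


Formula: V = pi * (D/2)^2 * H  (cylinder volume)
Radius = D/2 = 12.9/2 = 6.45 cm
V = pi * 6.45^2 * 12.0 = 1568.3773 cm^3

Final answer: 1568.3773 cm^3


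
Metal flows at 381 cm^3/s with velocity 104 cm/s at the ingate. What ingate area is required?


Formula: A_ingate = Q / v  (continuity equation)
A = 381 cm^3/s / 104 cm/s = 3.6635 cm^2

Answer: 3.6635 cm^2


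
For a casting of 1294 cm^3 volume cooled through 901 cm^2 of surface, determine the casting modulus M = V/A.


Formula: Casting Modulus M = V / A
M = 1294 cm^3 / 901 cm^2 = 1.4362 cm

Answer: 1.4362 cm


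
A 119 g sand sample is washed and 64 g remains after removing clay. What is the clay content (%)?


Formula: Clay% = (W_total - W_washed) / W_total * 100
Clay mass = 119 - 64 = 55 g
Clay% = 55 / 119 * 100 = 46.2185%


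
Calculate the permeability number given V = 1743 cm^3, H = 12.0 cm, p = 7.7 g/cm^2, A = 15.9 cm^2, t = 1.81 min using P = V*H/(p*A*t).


Formula: Permeability Number P = (V * H) / (p * A * t)
Numerator: V * H = 1743 * 12.0 = 20916.0
Denominator: p * A * t = 7.7 * 15.9 * 1.81 = 221.5983
P = 20916.0 / 221.5983 = 94.3870

94.3870


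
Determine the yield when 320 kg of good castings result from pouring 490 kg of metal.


Formula: Casting Yield = (W_good / W_total) * 100
Yield = (320 kg / 490 kg) * 100 = 65.3061%


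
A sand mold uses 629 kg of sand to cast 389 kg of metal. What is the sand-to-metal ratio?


Formula: Sand-to-Metal Ratio = W_sand / W_metal
Ratio = 629 kg / 389 kg = 1.6170

Answer: 1.6170


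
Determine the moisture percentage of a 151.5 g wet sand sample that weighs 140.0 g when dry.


Formula: MC = (W_wet - W_dry) / W_wet * 100
Water mass = 151.5 - 140.0 = 11.5 g
MC = 11.5 / 151.5 * 100 = 7.5908%

7.5908%


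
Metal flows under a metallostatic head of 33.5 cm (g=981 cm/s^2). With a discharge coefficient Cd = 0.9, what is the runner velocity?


Formula: v = Cd * sqrt(2 * g * h)  (Torricelli with discharge coefficient)
2*g*h = 2 * 981 * 33.5 = 65727.0 cm^2/s^2
sqrt(65727.0) = 256.37278 cm/s
v = 0.9 * 256.37278 = 230.7355 cm/s

230.7355 cm/s


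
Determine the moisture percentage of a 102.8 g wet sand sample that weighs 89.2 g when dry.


Formula: MC = (W_wet - W_dry) / W_wet * 100
Water mass = 102.8 - 89.2 = 13.6 g
MC = 13.6 / 102.8 * 100 = 13.2296%


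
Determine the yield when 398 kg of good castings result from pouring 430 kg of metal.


Formula: Casting Yield = (W_good / W_total) * 100
Yield = (398 kg / 430 kg) * 100 = 92.5581%

Answer: 92.5581%


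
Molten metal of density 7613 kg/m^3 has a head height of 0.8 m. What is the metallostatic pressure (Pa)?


Formula: P = rho * g * h
rho * g = 7613 * 9.81 = 74683.53 N/m^3
P = 74683.53 * 0.8 = 59746.8240 Pa

59746.8240 Pa


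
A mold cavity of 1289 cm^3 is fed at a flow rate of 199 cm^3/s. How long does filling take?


Formula: t_fill = V_mold / Q_flow
t = 1289 cm^3 / 199 cm^3/s = 6.4774 s

6.4774 s


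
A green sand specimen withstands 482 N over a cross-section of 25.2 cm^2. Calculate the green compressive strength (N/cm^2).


Formula: Compressive Strength = Force / Area
Strength = 482 N / 25.2 cm^2 = 19.1270 N/cm^2


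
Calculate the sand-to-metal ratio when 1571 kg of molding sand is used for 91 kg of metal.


Formula: Sand-to-Metal Ratio = W_sand / W_metal
Ratio = 1571 kg / 91 kg = 17.2637


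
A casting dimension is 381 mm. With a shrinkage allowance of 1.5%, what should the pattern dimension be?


Formula: L_pattern = L_casting * (1 + shrinkage_rate/100)
Shrinkage factor = 1 + 1.5/100 = 1.015
L_pattern = 381 mm * 1.015 = 386.7150 mm

Final answer: 386.7150 mm


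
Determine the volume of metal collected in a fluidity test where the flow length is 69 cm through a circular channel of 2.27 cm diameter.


Formula: V = pi * (d/2)^2 * L  (cylinder volume)
Radius = 2.27/2 = 1.135 cm
V = pi * 1.135^2 * 69 = 279.2484 cm^3


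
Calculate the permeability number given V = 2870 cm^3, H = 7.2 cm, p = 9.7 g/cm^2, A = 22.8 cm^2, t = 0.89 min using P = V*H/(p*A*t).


Formula: Permeability Number P = (V * H) / (p * A * t)
Numerator: V * H = 2870 * 7.2 = 20664.0
Denominator: p * A * t = 9.7 * 22.8 * 0.89 = 196.8324
P = 20664.0 / 196.8324 = 104.9827

104.9827


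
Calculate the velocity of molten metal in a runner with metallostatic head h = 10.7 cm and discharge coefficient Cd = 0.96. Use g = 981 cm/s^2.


Formula: v = Cd * sqrt(2 * g * h)  (Torricelli with discharge coefficient)
2*g*h = 2 * 981 * 10.7 = 20993.4 cm^2/s^2
sqrt(20993.4) = 144.89099 cm/s
v = 0.96 * 144.89099 = 139.0954 cm/s


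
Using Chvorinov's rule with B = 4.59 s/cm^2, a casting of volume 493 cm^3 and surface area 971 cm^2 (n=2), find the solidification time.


Formula: t_s = B * (V/A)^n  (Chvorinov's rule, n=2)
Modulus M = V/A = 493/971 = 0.507724 cm
M^2 = 0.507724^2 = 0.257784 cm^2
t_s = 4.59 * 0.257784 = 1.1832 s

Answer: 1.1832 s


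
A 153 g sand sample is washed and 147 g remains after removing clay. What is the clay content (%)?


Formula: Clay% = (W_total - W_washed) / W_total * 100
Clay mass = 153 - 147 = 6 g
Clay% = 6 / 153 * 100 = 3.9216%

Answer: 3.9216%


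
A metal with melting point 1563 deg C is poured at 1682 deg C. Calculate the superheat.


Formula: Superheat = T_pour - T_melt
Superheat = 1682 - 1563 = 119 deg C

Final answer: 119 deg C


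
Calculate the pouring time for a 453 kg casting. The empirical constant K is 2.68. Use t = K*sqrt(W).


Formula: t = K * sqrt(W)
sqrt(W) = sqrt(453) = 21.28380
t = 2.68 * 21.28380 = 57.0406 s


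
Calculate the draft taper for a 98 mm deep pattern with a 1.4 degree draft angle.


Formula: taper = depth * tan(draft_angle)
tan(1.4 deg) = 0.0244395
taper = 98 mm * 0.0244395 = 2.3951 mm

Answer: 2.3951 mm


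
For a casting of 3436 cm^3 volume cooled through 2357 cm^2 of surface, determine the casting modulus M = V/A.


Formula: Casting Modulus M = V / A
M = 3436 cm^3 / 2357 cm^2 = 1.4578 cm

Final answer: 1.4578 cm


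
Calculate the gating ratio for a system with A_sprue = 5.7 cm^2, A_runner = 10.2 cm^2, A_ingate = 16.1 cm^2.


Sprue:Runner:Ingate = 1 : 10.2/5.7 : 16.1/5.7 = 1:1.79:2.82

Final answer: 1:1.79:2.82


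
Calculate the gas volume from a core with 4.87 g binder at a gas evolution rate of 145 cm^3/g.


Formula: V_gas = W_binder * gas_evolution_rate
V = 4.87 g * 145 cm^3/g = 706.1500 cm^3

Final answer: 706.1500 cm^3


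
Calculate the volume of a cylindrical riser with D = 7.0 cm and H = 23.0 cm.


Formula: V = pi * (D/2)^2 * H  (cylinder volume)
Radius = D/2 = 7.0/2 = 3.5 cm
V = pi * 3.5^2 * 23.0 = 885.1437 cm^3

885.1437 cm^3


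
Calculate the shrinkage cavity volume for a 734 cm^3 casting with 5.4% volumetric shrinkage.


Formula: V_shrink = V_casting * shrinkage_pct / 100
V_shrink = 734 cm^3 * 5.4 / 100 = 39.6360 cm^3

Answer: 39.6360 cm^3


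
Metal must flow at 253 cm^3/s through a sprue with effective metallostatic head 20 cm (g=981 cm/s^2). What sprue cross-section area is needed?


Formula: v = sqrt(2*g*h), A = Q/v
Velocity: v = sqrt(2 * 981 * 20) = sqrt(39240) = 198.0909 cm/s
Sprue area: A = Q / v = 253 / 198.0909 = 1.2772 cm^2


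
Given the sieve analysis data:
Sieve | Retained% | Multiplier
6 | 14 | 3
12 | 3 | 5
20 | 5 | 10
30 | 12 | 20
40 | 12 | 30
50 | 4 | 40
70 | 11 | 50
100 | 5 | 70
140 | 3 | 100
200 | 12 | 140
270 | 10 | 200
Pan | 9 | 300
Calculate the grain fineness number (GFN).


Formula: GFN = sum(pct * multiplier) / sum(pct)
sum(pct * multiplier) = 8447
sum(pct) = 100
GFN = 8447 / 100 = 84.47

Final answer: 84.47


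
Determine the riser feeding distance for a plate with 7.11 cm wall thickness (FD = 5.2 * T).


Formula: FD = 5.2 * T  (riser feeding-distance rule)
FD = 5.2 * 7.11 cm = 36.9720 cm

36.9720 cm


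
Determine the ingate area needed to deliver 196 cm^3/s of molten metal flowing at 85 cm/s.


Formula: A_ingate = Q / v  (continuity equation)
A = 196 cm^3/s / 85 cm/s = 2.3059 cm^2

Answer: 2.3059 cm^2


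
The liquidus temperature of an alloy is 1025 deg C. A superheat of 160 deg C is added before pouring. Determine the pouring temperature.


Formula: T_pour = T_melt + Superheat
T_pour = 1025 + 160 = 1185 deg C

1185 deg C


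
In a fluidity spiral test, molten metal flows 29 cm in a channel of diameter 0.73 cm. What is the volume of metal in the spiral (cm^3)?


Formula: V = pi * (d/2)^2 * L  (cylinder volume)
Radius = 0.73/2 = 0.365 cm
V = pi * 0.365^2 * 29 = 12.1376 cm^3

Answer: 12.1376 cm^3


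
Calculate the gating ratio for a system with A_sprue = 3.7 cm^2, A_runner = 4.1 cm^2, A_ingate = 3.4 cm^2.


Sprue:Runner:Ingate = 1 : 4.1/3.7 : 3.4/3.7 = 1:1.11:0.92

Final answer: 1:1.11:0.92


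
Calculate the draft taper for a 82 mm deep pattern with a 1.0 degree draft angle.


Formula: taper = depth * tan(draft_angle)
tan(1.0 deg) = 0.0174551
taper = 82 mm * 0.0174551 = 1.4313 mm

Final answer: 1.4313 mm


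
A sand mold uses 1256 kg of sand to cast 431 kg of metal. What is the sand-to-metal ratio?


Formula: Sand-to-Metal Ratio = W_sand / W_metal
Ratio = 1256 kg / 431 kg = 2.9142

Final answer: 2.9142


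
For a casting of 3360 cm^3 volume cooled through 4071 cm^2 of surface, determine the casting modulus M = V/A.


Formula: Casting Modulus M = V / A
M = 3360 cm^3 / 4071 cm^2 = 0.8254 cm


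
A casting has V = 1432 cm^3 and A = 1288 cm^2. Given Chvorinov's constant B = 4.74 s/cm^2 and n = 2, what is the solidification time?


Formula: t_s = B * (V/A)^n  (Chvorinov's rule, n=2)
Modulus M = V/A = 1432/1288 = 1.111801 cm
M^2 = 1.111801^2 = 1.236101 cm^2
t_s = 4.74 * 1.236101 = 5.8591 s

Answer: 5.8591 s


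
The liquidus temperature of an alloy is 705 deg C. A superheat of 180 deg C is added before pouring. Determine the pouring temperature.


Formula: T_pour = T_melt + Superheat
T_pour = 705 + 180 = 885 deg C


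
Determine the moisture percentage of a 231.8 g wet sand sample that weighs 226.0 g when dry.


Formula: MC = (W_wet - W_dry) / W_wet * 100
Water mass = 231.8 - 226.0 = 5.8 g
MC = 5.8 / 231.8 * 100 = 2.5022%

Final answer: 2.5022%


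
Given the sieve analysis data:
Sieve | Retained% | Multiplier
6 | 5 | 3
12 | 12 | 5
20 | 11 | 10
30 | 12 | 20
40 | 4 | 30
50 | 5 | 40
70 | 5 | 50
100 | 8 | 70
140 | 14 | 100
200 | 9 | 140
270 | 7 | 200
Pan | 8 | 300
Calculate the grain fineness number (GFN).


Formula: GFN = sum(pct * multiplier) / sum(pct)
sum(pct * multiplier) = 8015
sum(pct) = 100
GFN = 8015 / 100 = 80.15

Final answer: 80.15


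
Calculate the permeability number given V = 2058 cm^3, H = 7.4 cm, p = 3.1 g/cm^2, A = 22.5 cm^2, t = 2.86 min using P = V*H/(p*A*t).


Formula: Permeability Number P = (V * H) / (p * A * t)
Numerator: V * H = 2058 * 7.4 = 15229.2
Denominator: p * A * t = 3.1 * 22.5 * 2.86 = 199.485
P = 15229.2 / 199.485 = 76.3426

76.3426


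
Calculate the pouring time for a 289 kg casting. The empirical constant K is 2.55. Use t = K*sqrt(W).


Formula: t = K * sqrt(W)
sqrt(W) = sqrt(289) = 17.00000
t = 2.55 * 17.00000 = 43.3500 s


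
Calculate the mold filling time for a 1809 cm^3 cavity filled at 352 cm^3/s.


Formula: t_fill = V_mold / Q_flow
t = 1809 cm^3 / 352 cm^3/s = 5.1392 s

Answer: 5.1392 s


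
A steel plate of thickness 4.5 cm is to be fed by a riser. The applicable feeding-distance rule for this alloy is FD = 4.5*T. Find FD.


Formula: FD = 4.5 * T  (riser feeding-distance rule)
FD = 4.5 * 4.5 cm = 20.2500 cm


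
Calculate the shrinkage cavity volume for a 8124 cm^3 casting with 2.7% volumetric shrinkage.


Formula: V_shrink = V_casting * shrinkage_pct / 100
V_shrink = 8124 cm^3 * 2.7 / 100 = 219.3480 cm^3

Final answer: 219.3480 cm^3


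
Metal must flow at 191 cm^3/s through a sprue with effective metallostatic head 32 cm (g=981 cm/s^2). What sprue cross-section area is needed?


Formula: v = sqrt(2*g*h), A = Q/v
Velocity: v = sqrt(2 * 981 * 32) = sqrt(62784) = 250.5674 cm/s
Sprue area: A = Q / v = 191 / 250.5674 = 0.7623 cm^2

Answer: 0.7623 cm^2


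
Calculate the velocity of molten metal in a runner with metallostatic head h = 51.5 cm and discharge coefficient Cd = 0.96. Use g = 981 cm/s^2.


Formula: v = Cd * sqrt(2 * g * h)  (Torricelli with discharge coefficient)
2*g*h = 2 * 981 * 51.5 = 101043.0 cm^2/s^2
sqrt(101043.0) = 317.87262 cm/s
v = 0.96 * 317.87262 = 305.1577 cm/s


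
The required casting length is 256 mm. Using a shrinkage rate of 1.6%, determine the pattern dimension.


Formula: L_pattern = L_casting * (1 + shrinkage_rate/100)
Shrinkage factor = 1 + 1.6/100 = 1.016
L_pattern = 256 mm * 1.016 = 260.0960 mm


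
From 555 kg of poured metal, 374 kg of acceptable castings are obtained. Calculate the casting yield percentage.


Formula: Casting Yield = (W_good / W_total) * 100
Yield = (374 kg / 555 kg) * 100 = 67.3874%


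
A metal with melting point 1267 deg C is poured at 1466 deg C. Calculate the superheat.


Formula: Superheat = T_pour - T_melt
Superheat = 1466 - 1267 = 199 deg C

199 deg C


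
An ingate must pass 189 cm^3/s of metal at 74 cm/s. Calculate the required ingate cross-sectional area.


Formula: A_ingate = Q / v  (continuity equation)
A = 189 cm^3/s / 74 cm/s = 2.5541 cm^2


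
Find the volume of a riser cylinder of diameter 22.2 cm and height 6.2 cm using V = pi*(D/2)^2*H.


Formula: V = pi * (D/2)^2 * H  (cylinder volume)
Radius = D/2 = 22.2/2 = 11.1 cm
V = pi * 11.1^2 * 6.2 = 2399.8689 cm^3

2399.8689 cm^3


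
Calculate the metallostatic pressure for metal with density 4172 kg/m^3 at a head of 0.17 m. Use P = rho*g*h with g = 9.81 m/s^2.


Formula: P = rho * g * h
rho * g = 4172 * 9.81 = 40927.32 N/m^3
P = 40927.32 * 0.17 = 6957.6444 Pa

Answer: 6957.6444 Pa


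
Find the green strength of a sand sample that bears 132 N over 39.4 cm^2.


Formula: Compressive Strength = Force / Area
Strength = 132 N / 39.4 cm^2 = 3.3503 N/cm^2

Answer: 3.3503 N/cm^2


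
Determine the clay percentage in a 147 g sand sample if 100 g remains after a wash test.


Formula: Clay% = (W_total - W_washed) / W_total * 100
Clay mass = 147 - 100 = 47 g
Clay% = 47 / 147 * 100 = 31.9728%

Final answer: 31.9728%


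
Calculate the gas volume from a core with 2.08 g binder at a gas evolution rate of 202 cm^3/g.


Formula: V_gas = W_binder * gas_evolution_rate
V = 2.08 g * 202 cm^3/g = 420.1600 cm^3

Final answer: 420.1600 cm^3


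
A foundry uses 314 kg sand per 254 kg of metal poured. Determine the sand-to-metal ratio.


Formula: Sand-to-Metal Ratio = W_sand / W_metal
Ratio = 314 kg / 254 kg = 1.2362

1.2362


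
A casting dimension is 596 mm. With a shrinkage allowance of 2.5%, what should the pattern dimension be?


Formula: L_pattern = L_casting * (1 + shrinkage_rate/100)
Shrinkage factor = 1 + 2.5/100 = 1.025
L_pattern = 596 mm * 1.025 = 610.9000 mm


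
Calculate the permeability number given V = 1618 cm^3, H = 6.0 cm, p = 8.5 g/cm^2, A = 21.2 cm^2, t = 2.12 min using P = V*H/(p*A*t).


Formula: Permeability Number P = (V * H) / (p * A * t)
Numerator: V * H = 1618 * 6.0 = 9708.0
Denominator: p * A * t = 8.5 * 21.2 * 2.12 = 382.024
P = 9708.0 / 382.024 = 25.4120

Answer: 25.4120


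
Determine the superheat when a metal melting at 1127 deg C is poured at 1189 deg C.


Formula: Superheat = T_pour - T_melt
Superheat = 1189 - 1127 = 62 deg C


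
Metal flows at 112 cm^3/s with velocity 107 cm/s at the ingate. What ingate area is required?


Formula: A_ingate = Q / v  (continuity equation)
A = 112 cm^3/s / 107 cm/s = 1.0467 cm^2

1.0467 cm^2


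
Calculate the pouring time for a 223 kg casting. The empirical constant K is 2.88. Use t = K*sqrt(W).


Formula: t = K * sqrt(W)
sqrt(W) = sqrt(223) = 14.93318
t = 2.88 * 14.93318 = 43.0076 s


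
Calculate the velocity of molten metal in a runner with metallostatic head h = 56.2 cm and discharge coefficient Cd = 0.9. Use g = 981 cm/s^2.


Formula: v = Cd * sqrt(2 * g * h)  (Torricelli with discharge coefficient)
2*g*h = 2 * 981 * 56.2 = 110264.4 cm^2/s^2
sqrt(110264.4) = 332.06084 cm/s
v = 0.9 * 332.06084 = 298.8548 cm/s

298.8548 cm/s


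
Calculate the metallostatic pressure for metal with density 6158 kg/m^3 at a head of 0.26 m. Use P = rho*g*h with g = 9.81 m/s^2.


Formula: P = rho * g * h
rho * g = 6158 * 9.81 = 60409.98 N/m^3
P = 60409.98 * 0.26 = 15706.5948 Pa

Final answer: 15706.5948 Pa


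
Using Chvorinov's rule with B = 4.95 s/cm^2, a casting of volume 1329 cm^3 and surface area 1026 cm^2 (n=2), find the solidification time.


Formula: t_s = B * (V/A)^n  (Chvorinov's rule, n=2)
Modulus M = V/A = 1329/1026 = 1.295322 cm
M^2 = 1.295322^2 = 1.677859 cm^2
t_s = 4.95 * 1.677859 = 8.3054 s

8.3054 s


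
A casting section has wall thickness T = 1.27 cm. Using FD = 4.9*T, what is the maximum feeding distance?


Formula: FD = 4.9 * T  (riser feeding-distance rule)
FD = 4.9 * 1.27 cm = 6.2230 cm

Answer: 6.2230 cm


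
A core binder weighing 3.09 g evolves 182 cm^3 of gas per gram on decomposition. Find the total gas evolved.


Formula: V_gas = W_binder * gas_evolution_rate
V = 3.09 g * 182 cm^3/g = 562.3800 cm^3

Answer: 562.3800 cm^3


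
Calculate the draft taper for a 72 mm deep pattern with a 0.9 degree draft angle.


Formula: taper = depth * tan(draft_angle)
tan(0.9 deg) = 0.0157093
taper = 72 mm * 0.0157093 = 1.1311 mm


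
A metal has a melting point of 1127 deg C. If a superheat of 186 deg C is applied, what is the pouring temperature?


Formula: T_pour = T_melt + Superheat
T_pour = 1127 + 186 = 1313 deg C

1313 deg C


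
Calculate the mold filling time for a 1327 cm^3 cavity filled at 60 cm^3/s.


Formula: t_fill = V_mold / Q_flow
t = 1327 cm^3 / 60 cm^3/s = 22.1167 s

Answer: 22.1167 s


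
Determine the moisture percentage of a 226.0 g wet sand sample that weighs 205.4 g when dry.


Formula: MC = (W_wet - W_dry) / W_wet * 100
Water mass = 226.0 - 205.4 = 20.6 g
MC = 20.6 / 226.0 * 100 = 9.1150%

9.1150%


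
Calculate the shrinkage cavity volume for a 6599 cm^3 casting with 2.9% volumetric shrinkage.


Formula: V_shrink = V_casting * shrinkage_pct / 100
V_shrink = 6599 cm^3 * 2.9 / 100 = 191.3710 cm^3

Answer: 191.3710 cm^3


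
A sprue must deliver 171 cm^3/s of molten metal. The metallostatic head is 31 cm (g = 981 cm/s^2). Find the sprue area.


Formula: v = sqrt(2*g*h), A = Q/v
Velocity: v = sqrt(2 * 981 * 31) = sqrt(60822) = 246.6212 cm/s
Sprue area: A = Q / v = 171 / 246.6212 = 0.6934 cm^2


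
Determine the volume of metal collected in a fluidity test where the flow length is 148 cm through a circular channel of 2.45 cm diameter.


Formula: V = pi * (d/2)^2 * L  (cylinder volume)
Radius = 2.45/2 = 1.225 cm
V = pi * 1.225^2 * 148 = 697.7242 cm^3


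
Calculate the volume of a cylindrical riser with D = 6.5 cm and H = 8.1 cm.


Formula: V = pi * (D/2)^2 * H  (cylinder volume)
Radius = D/2 = 6.5/2 = 3.25 cm
V = pi * 3.25^2 * 8.1 = 268.7829 cm^3

Answer: 268.7829 cm^3


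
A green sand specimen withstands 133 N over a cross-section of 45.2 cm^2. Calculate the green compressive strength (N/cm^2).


Formula: Compressive Strength = Force / Area
Strength = 133 N / 45.2 cm^2 = 2.9425 N/cm^2

Final answer: 2.9425 N/cm^2


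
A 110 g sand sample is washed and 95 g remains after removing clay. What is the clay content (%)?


Formula: Clay% = (W_total - W_washed) / W_total * 100
Clay mass = 110 - 95 = 15 g
Clay% = 15 / 110 * 100 = 13.6364%


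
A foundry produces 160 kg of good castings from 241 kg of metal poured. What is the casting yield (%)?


Formula: Casting Yield = (W_good / W_total) * 100
Yield = (160 kg / 241 kg) * 100 = 66.3900%


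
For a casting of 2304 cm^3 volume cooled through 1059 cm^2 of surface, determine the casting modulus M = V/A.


Formula: Casting Modulus M = V / A
M = 2304 cm^3 / 1059 cm^2 = 2.1756 cm

Final answer: 2.1756 cm


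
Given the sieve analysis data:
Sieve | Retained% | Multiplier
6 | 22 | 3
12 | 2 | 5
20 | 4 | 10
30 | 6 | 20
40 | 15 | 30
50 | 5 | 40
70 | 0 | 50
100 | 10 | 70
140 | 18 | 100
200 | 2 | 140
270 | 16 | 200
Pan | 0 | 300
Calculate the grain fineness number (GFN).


Formula: GFN = sum(pct * multiplier) / sum(pct)
sum(pct * multiplier) = 6866
sum(pct) = 100
GFN = 6866 / 100 = 68.66

68.66


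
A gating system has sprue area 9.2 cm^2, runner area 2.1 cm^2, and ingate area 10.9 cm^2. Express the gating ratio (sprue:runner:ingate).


Sprue:Runner:Ingate = 1 : 2.1/9.2 : 10.9/9.2 = 1:0.23:1.18

Answer: 1:0.23:1.18


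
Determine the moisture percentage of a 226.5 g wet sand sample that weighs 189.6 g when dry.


Formula: MC = (W_wet - W_dry) / W_wet * 100
Water mass = 226.5 - 189.6 = 36.9 g
MC = 36.9 / 226.5 * 100 = 16.2914%

Answer: 16.2914%


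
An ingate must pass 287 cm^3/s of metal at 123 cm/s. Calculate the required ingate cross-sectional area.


Formula: A_ingate = Q / v  (continuity equation)
A = 287 cm^3/s / 123 cm/s = 2.3333 cm^2

Final answer: 2.3333 cm^2


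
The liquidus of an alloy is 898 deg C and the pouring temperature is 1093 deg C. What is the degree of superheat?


Formula: Superheat = T_pour - T_melt
Superheat = 1093 - 898 = 195 deg C

Final answer: 195 deg C


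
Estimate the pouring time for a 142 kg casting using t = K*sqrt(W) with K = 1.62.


Formula: t = K * sqrt(W)
sqrt(W) = sqrt(142) = 11.91638
t = 1.62 * 11.91638 = 19.3045 s

Answer: 19.3045 s


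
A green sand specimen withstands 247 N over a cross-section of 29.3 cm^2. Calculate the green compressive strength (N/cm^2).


Formula: Compressive Strength = Force / Area
Strength = 247 N / 29.3 cm^2 = 8.4300 N/cm^2


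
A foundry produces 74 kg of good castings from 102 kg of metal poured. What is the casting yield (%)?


Formula: Casting Yield = (W_good / W_total) * 100
Yield = (74 kg / 102 kg) * 100 = 72.5490%

Answer: 72.5490%


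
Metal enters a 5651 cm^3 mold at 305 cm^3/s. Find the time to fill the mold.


Formula: t_fill = V_mold / Q_flow
t = 5651 cm^3 / 305 cm^3/s = 18.5279 s

Final answer: 18.5279 s


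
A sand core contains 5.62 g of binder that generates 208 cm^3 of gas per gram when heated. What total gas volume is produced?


Formula: V_gas = W_binder * gas_evolution_rate
V = 5.62 g * 208 cm^3/g = 1168.9600 cm^3

Answer: 1168.9600 cm^3


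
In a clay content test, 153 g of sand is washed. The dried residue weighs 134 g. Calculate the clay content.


Formula: Clay% = (W_total - W_washed) / W_total * 100
Clay mass = 153 - 134 = 19 g
Clay% = 19 / 153 * 100 = 12.4183%

Answer: 12.4183%


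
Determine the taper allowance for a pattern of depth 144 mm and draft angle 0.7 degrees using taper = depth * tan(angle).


Formula: taper = depth * tan(draft_angle)
tan(0.7 deg) = 0.0122179
taper = 144 mm * 0.0122179 = 1.7594 mm

Answer: 1.7594 mm


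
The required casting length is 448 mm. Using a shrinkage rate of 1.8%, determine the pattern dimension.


Formula: L_pattern = L_casting * (1 + shrinkage_rate/100)
Shrinkage factor = 1 + 1.8/100 = 1.018
L_pattern = 448 mm * 1.018 = 456.0640 mm


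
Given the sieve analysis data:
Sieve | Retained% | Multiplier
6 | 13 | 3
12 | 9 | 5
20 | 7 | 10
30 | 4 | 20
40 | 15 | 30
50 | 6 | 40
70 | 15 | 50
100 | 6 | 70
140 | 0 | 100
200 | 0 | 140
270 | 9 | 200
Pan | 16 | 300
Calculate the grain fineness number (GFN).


Formula: GFN = sum(pct * multiplier) / sum(pct)
sum(pct * multiplier) = 8694
sum(pct) = 100
GFN = 8694 / 100 = 86.94


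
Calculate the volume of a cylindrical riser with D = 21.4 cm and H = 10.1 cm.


Formula: V = pi * (D/2)^2 * H  (cylinder volume)
Radius = D/2 = 21.4/2 = 10.7 cm
V = pi * 10.7^2 * 10.1 = 3632.7775 cm^3

Answer: 3632.7775 cm^3


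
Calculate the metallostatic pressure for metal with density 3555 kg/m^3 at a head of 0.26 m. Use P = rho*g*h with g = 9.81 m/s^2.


Formula: P = rho * g * h
rho * g = 3555 * 9.81 = 34874.55 N/m^3
P = 34874.55 * 0.26 = 9067.3830 Pa

9067.3830 Pa


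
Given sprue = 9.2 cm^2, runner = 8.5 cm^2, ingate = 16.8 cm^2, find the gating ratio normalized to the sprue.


Sprue:Runner:Ingate = 1 : 8.5/9.2 : 16.8/9.2 = 1:0.92:1.83

Final answer: 1:0.92:1.83


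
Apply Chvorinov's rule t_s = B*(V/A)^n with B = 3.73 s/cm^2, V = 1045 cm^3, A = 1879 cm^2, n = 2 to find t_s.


Formula: t_s = B * (V/A)^n  (Chvorinov's rule, n=2)
Modulus M = V/A = 1045/1879 = 0.556147 cm
M^2 = 0.556147^2 = 0.309299 cm^2
t_s = 3.73 * 0.309299 = 1.1537 s

Final answer: 1.1537 s


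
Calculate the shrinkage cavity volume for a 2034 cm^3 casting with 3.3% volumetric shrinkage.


Formula: V_shrink = V_casting * shrinkage_pct / 100
V_shrink = 2034 cm^3 * 3.3 / 100 = 67.1220 cm^3

Final answer: 67.1220 cm^3


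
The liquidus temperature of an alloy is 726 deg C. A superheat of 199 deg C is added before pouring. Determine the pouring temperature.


Formula: T_pour = T_melt + Superheat
T_pour = 726 + 199 = 925 deg C

Final answer: 925 deg C


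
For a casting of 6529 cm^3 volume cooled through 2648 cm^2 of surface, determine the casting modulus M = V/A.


Formula: Casting Modulus M = V / A
M = 6529 cm^3 / 2648 cm^2 = 2.4656 cm

Answer: 2.4656 cm


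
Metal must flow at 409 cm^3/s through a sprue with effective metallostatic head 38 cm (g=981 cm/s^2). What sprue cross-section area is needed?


Formula: v = sqrt(2*g*h), A = Q/v
Velocity: v = sqrt(2 * 981 * 38) = sqrt(74556) = 273.0494 cm/s
Sprue area: A = Q / v = 409 / 273.0494 = 1.4979 cm^2

Final answer: 1.4979 cm^2


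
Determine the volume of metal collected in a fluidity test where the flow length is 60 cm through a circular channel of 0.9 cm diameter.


Formula: V = pi * (d/2)^2 * L  (cylinder volume)
Radius = 0.9/2 = 0.45 cm
V = pi * 0.45^2 * 60 = 38.1704 cm^3

Final answer: 38.1704 cm^3


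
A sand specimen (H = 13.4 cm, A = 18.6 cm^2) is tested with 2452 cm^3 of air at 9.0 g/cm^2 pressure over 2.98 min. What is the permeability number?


Formula: Permeability Number P = (V * H) / (p * A * t)
Numerator: V * H = 2452 * 13.4 = 32856.8
Denominator: p * A * t = 9.0 * 18.6 * 2.98 = 498.852
P = 32856.8 / 498.852 = 65.8648

65.8648


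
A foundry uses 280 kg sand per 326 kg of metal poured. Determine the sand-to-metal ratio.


Formula: Sand-to-Metal Ratio = W_sand / W_metal
Ratio = 280 kg / 326 kg = 0.8589


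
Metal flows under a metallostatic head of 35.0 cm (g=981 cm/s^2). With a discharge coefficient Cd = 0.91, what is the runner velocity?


Formula: v = Cd * sqrt(2 * g * h)  (Torricelli with discharge coefficient)
2*g*h = 2 * 981 * 35.0 = 68670.0 cm^2/s^2
sqrt(68670.0) = 262.04961 cm/s
v = 0.91 * 262.04961 = 238.4651 cm/s

Answer: 238.4651 cm/s


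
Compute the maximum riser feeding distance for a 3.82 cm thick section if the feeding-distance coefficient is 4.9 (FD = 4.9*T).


Formula: FD = 4.9 * T  (riser feeding-distance rule)
FD = 4.9 * 3.82 cm = 18.7180 cm

Final answer: 18.7180 cm


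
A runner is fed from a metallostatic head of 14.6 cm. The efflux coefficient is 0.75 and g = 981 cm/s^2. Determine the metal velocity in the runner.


Formula: v = Cd * sqrt(2 * g * h)  (Torricelli with discharge coefficient)
2*g*h = 2 * 981 * 14.6 = 28645.2 cm^2/s^2
sqrt(28645.2) = 169.24893 cm/s
v = 0.75 * 169.24893 = 126.9367 cm/s

Answer: 126.9367 cm/s


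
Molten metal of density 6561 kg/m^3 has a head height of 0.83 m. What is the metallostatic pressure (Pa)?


Formula: P = rho * g * h
rho * g = 6561 * 9.81 = 64363.41 N/m^3
P = 64363.41 * 0.83 = 53421.6303 Pa

53421.6303 Pa


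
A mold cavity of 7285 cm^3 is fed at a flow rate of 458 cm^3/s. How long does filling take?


Formula: t_fill = V_mold / Q_flow
t = 7285 cm^3 / 458 cm^3/s = 15.9061 s


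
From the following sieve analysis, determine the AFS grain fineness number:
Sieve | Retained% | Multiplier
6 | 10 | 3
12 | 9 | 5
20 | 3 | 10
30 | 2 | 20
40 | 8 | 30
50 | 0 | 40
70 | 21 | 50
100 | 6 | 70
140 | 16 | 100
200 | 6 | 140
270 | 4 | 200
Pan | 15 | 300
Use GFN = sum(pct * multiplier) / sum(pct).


Formula: GFN = sum(pct * multiplier) / sum(pct)
sum(pct * multiplier) = 9595
sum(pct) = 100
GFN = 9595 / 100 = 95.95

95.95


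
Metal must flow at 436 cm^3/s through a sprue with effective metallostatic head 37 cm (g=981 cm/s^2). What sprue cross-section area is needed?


Formula: v = sqrt(2*g*h), A = Q/v
Velocity: v = sqrt(2 * 981 * 37) = sqrt(72594) = 269.4327 cm/s
Sprue area: A = Q / v = 436 / 269.4327 = 1.6182 cm^2


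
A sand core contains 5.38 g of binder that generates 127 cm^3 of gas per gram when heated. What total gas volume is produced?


Formula: V_gas = W_binder * gas_evolution_rate
V = 5.38 g * 127 cm^3/g = 683.2600 cm^3

Answer: 683.2600 cm^3


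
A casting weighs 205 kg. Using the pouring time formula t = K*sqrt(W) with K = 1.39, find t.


Formula: t = K * sqrt(W)
sqrt(W) = sqrt(205) = 14.31782
t = 1.39 * 14.31782 = 19.9018 s

Final answer: 19.9018 s


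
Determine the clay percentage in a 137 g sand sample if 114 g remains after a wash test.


Formula: Clay% = (W_total - W_washed) / W_total * 100
Clay mass = 137 - 114 = 23 g
Clay% = 23 / 137 * 100 = 16.7883%


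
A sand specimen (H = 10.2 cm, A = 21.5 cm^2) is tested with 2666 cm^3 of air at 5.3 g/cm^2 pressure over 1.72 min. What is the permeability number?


Formula: Permeability Number P = (V * H) / (p * A * t)
Numerator: V * H = 2666 * 10.2 = 27193.2
Denominator: p * A * t = 5.3 * 21.5 * 1.72 = 195.994
P = 27193.2 / 195.994 = 138.7451

Final answer: 138.7451


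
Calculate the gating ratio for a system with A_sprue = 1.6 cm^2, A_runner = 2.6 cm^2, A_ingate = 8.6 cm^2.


Sprue:Runner:Ingate = 1 : 2.6/1.6 : 8.6/1.6 = 1:1.63:5.38

1:1.63:5.38


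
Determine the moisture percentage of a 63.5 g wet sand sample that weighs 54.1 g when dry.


Formula: MC = (W_wet - W_dry) / W_wet * 100
Water mass = 63.5 - 54.1 = 9.4 g
MC = 9.4 / 63.5 * 100 = 14.8031%

14.8031%


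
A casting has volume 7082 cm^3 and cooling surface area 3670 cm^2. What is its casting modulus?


Formula: Casting Modulus M = V / A
M = 7082 cm^3 / 3670 cm^2 = 1.9297 cm

Answer: 1.9297 cm


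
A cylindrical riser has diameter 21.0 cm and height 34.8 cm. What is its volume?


Formula: V = pi * (D/2)^2 * H  (cylinder volume)
Radius = D/2 = 21.0/2 = 10.5 cm
V = pi * 10.5^2 * 34.8 = 12053.3485 cm^3

12053.3485 cm^3


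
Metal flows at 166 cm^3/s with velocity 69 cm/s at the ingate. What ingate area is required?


Formula: A_ingate = Q / v  (continuity equation)
A = 166 cm^3/s / 69 cm/s = 2.4058 cm^2

Answer: 2.4058 cm^2


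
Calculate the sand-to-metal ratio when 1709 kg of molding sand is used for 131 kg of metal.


Formula: Sand-to-Metal Ratio = W_sand / W_metal
Ratio = 1709 kg / 131 kg = 13.0458


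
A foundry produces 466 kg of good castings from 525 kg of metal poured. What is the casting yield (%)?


Formula: Casting Yield = (W_good / W_total) * 100
Yield = (466 kg / 525 kg) * 100 = 88.7619%

Answer: 88.7619%


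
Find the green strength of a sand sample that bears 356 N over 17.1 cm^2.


Formula: Compressive Strength = Force / Area
Strength = 356 N / 17.1 cm^2 = 20.8187 N/cm^2

20.8187 N/cm^2


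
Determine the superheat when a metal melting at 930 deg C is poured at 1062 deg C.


Formula: Superheat = T_pour - T_melt
Superheat = 1062 - 930 = 132 deg C


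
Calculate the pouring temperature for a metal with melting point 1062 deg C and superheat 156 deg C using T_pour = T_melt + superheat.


Formula: T_pour = T_melt + Superheat
T_pour = 1062 + 156 = 1218 deg C

Answer: 1218 deg C


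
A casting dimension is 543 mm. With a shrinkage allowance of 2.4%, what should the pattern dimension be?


Formula: L_pattern = L_casting * (1 + shrinkage_rate/100)
Shrinkage factor = 1 + 2.4/100 = 1.024
L_pattern = 543 mm * 1.024 = 556.0320 mm

Answer: 556.0320 mm


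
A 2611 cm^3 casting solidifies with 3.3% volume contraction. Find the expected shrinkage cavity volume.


Formula: V_shrink = V_casting * shrinkage_pct / 100
V_shrink = 2611 cm^3 * 3.3 / 100 = 86.1630 cm^3


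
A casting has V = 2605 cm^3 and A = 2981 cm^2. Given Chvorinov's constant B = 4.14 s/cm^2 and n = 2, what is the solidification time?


Formula: t_s = B * (V/A)^n  (Chvorinov's rule, n=2)
Modulus M = V/A = 2605/2981 = 0.873868 cm
M^2 = 0.873868^2 = 0.763645 cm^2
t_s = 4.14 * 0.763645 = 3.1615 s

Final answer: 3.1615 s


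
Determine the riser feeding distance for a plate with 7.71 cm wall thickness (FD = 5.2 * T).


Formula: FD = 5.2 * T  (riser feeding-distance rule)
FD = 5.2 * 7.71 cm = 40.0920 cm


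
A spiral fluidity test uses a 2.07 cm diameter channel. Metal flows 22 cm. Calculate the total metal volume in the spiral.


Formula: V = pi * (d/2)^2 * L  (cylinder volume)
Radius = 2.07/2 = 1.035 cm
V = pi * 1.035^2 * 22 = 74.0378 cm^3

Answer: 74.0378 cm^3


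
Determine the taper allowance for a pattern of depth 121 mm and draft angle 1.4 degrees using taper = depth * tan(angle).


Formula: taper = depth * tan(draft_angle)
tan(1.4 deg) = 0.0244395
taper = 121 mm * 0.0244395 = 2.9572 mm


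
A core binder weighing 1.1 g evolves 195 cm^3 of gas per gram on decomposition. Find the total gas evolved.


Formula: V_gas = W_binder * gas_evolution_rate
V = 1.1 g * 195 cm^3/g = 214.5000 cm^3

214.5000 cm^3


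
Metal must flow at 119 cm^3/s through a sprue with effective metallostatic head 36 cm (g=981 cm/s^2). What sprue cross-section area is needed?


Formula: v = sqrt(2*g*h), A = Q/v
Velocity: v = sqrt(2 * 981 * 36) = sqrt(70632) = 265.7668 cm/s
Sprue area: A = Q / v = 119 / 265.7668 = 0.4478 cm^2

Final answer: 0.4478 cm^2


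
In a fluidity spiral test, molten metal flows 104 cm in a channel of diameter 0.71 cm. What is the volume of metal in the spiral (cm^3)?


Formula: V = pi * (d/2)^2 * L  (cylinder volume)
Radius = 0.71/2 = 0.355 cm
V = pi * 0.355^2 * 104 = 41.1756 cm^3


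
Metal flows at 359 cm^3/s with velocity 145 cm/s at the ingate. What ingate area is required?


Formula: A_ingate = Q / v  (continuity equation)
A = 359 cm^3/s / 145 cm/s = 2.4759 cm^2

2.4759 cm^2


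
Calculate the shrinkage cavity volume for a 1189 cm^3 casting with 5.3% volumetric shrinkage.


Formula: V_shrink = V_casting * shrinkage_pct / 100
V_shrink = 1189 cm^3 * 5.3 / 100 = 63.0170 cm^3

Final answer: 63.0170 cm^3


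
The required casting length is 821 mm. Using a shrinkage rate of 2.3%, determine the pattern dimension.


Formula: L_pattern = L_casting * (1 + shrinkage_rate/100)
Shrinkage factor = 1 + 2.3/100 = 1.023
L_pattern = 821 mm * 1.023 = 839.8830 mm

Final answer: 839.8830 mm


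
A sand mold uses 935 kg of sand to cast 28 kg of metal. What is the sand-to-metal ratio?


Formula: Sand-to-Metal Ratio = W_sand / W_metal
Ratio = 935 kg / 28 kg = 33.3929


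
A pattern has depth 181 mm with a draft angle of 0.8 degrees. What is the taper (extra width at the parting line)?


Formula: taper = depth * tan(draft_angle)
tan(0.8 deg) = 0.0139635
taper = 181 mm * 0.0139635 = 2.5274 mm


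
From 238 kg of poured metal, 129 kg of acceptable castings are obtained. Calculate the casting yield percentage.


Formula: Casting Yield = (W_good / W_total) * 100
Yield = (129 kg / 238 kg) * 100 = 54.2017%

54.2017%


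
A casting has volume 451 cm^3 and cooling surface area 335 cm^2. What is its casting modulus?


Formula: Casting Modulus M = V / A
M = 451 cm^3 / 335 cm^2 = 1.3463 cm


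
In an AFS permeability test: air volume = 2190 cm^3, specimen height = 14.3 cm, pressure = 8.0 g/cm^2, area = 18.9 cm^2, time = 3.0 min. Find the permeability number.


Formula: Permeability Number P = (V * H) / (p * A * t)
Numerator: V * H = 2190 * 14.3 = 31317.0
Denominator: p * A * t = 8.0 * 18.9 * 3.0 = 453.6
P = 31317.0 / 453.6 = 69.0410

Final answer: 69.0410


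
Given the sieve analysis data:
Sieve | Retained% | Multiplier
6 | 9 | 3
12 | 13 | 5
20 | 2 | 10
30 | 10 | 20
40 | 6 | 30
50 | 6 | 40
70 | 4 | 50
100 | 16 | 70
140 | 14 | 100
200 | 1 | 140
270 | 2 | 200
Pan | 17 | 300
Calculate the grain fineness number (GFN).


Formula: GFN = sum(pct * multiplier) / sum(pct)
sum(pct * multiplier) = 9092
sum(pct) = 100
GFN = 9092 / 100 = 90.92

Answer: 90.92
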